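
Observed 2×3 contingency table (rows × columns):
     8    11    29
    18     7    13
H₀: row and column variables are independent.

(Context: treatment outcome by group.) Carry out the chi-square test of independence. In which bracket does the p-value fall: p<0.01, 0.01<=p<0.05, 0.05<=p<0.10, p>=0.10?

Row totals [48, 38], col totals [26, 18, 42], n=86
χ² = (8−14.51)²/14.51 + (11−10.05)²/10.05 + (29−23.44)²/23.44 + (18−11.49)²/11.49 + (7−7.95)²/7.95 + (13−18.56)²/18.56 = 9.8000
df = 2
p-value (upper-tail) = 0.00745
→ bracket: p<0.01

p-value bracket: p<0.01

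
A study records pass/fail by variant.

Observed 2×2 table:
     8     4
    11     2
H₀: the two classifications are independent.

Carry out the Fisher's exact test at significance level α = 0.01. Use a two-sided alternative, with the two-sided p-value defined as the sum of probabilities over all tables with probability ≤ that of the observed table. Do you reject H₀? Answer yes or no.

Margins: r₁=12, r₂=13, c₁=19, c₂=6, n=25
p_obs = C(12,8)·C(13,11)/C(25,19); sum pmf over tables with pmf ≤ p_obs
p-value (two-sided) = 0.37826
At α=0.01: p ≥ α → fail to reject H₀

reject H₀: no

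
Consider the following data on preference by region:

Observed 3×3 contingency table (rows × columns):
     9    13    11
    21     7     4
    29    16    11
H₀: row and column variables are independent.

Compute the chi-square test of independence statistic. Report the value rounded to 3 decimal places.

test statistic = 10.268

Row totals [33, 32, 56], col totals [59, 36, 26], n=121
χ² = (9−16.09)²/16.09 + (13−9.82)²/9.82 + (11−7.09)²/7.09 + (21−15.60)²/15.60 + (7−9.52)²/9.52 + (4−6.88)²/6.88 + (29−27.31)²/27.31 + (16−16.66)²/16.66 + (11−12.03)²/12.03 = 10.2679
df = 4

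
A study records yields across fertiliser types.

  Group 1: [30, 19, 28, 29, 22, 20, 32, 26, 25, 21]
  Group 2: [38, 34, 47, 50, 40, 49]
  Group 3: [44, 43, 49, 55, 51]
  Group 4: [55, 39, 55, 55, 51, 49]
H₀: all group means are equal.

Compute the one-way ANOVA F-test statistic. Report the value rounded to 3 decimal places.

test statistic = 35.887

Group means [25.20, 43.00, 48.40, 50.67], grand mean 39.111
SSB = Σnᵢ(x̄ᵢ−x̄)² = 3258.533; SSW = ΣΣ(x−x̄ᵢ)² = 696.133
MSB = 3258.533/3 = 1086.1778; MSW = 696.133/23 = 30.2667
F = MSB/MSW = 35.8869
df = (3, 23)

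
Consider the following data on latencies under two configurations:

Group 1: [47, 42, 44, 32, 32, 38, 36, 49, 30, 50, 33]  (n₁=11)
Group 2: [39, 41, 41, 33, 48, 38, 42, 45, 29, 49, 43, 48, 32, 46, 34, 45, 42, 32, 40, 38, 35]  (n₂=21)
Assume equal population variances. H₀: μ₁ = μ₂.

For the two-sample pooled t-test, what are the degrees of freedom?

degrees of freedom = 30

df = n₁ + n₂ − 2 = 11 + 21 − 2 = 30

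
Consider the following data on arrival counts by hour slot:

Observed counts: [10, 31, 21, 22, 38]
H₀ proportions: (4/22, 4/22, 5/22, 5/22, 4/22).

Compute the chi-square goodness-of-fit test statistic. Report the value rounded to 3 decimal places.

n = 122; E_i = n·p_i = [22.18, 22.18, 27.73, 27.73, 22.18]
χ² = (10−22.18)²/22.18 + (31−22.18)²/22.18 + (21−27.73)²/27.73 + (22−27.73)²/27.73 + (38−22.18)²/22.18 = 24.2910
df = 4

test statistic = 24.291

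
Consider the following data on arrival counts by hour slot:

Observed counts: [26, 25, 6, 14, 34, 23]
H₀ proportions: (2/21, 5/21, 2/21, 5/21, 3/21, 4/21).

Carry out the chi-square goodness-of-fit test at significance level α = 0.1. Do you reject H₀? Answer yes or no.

n = 128; E_i = n·p_i = [12.19, 30.48, 12.19, 30.48, 18.29, 24.38]
χ² = (26−12.19)²/12.19 + (25−30.48)²/30.48 + (6−12.19)²/12.19 + (14−30.48)²/30.48 + (34−18.29)²/18.29 + (23−24.38)²/24.38 = 42.2613
df = 5
p-value (upper-tail) = 0.00000
At α=0.1: p < α → reject H₀

reject H₀: yes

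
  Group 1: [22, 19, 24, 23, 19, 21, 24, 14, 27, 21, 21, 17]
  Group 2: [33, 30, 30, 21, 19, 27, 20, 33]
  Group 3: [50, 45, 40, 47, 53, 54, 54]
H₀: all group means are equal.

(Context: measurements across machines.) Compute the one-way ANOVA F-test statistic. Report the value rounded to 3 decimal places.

Group means [21.00, 26.62, 49.00], grand mean 29.926
SSB = Σnᵢ(x̄ᵢ−x̄)² = 3589.977; SSW = ΣΣ(x−x̄ᵢ)² = 537.875
MSB = 3589.977/2 = 1794.9884; MSW = 537.875/24 = 22.4115
F = MSB/MSW = 80.0924
df = (2, 24)

test statistic = 80.092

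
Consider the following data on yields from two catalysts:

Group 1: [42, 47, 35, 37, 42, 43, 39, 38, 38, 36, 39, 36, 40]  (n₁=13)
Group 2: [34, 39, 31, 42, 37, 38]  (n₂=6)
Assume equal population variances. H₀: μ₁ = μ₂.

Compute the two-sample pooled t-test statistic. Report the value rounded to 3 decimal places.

x̄₁=39.385, s₁=3.380, n₁=13
x̄₂=36.833, s₂=3.869, n₂=6
s_p² = [12·3.380² + 5·3.869²]/17 = 12.4653
SE = √(s_p²·(1/13+1/6)) = 1.7425
t = (39.385−36.833)/1.7425 = 1.4641
df = 17

test statistic = 1.464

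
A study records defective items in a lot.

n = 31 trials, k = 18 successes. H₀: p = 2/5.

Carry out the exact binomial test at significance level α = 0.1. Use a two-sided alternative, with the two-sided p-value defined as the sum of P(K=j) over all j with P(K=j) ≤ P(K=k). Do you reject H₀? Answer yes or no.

Exact binomial: n=31, k=18, p₀=2/5=0.4000
P(X=j) = C(n,j)·p₀^j·(1−p₀)^(n−j); p = Σ P(X=j) over j with P(X=j) ≤ P(X=18)
p-value (two-sided) = 0.04456
At α=0.1: p < α → reject H₀

reject H₀: yes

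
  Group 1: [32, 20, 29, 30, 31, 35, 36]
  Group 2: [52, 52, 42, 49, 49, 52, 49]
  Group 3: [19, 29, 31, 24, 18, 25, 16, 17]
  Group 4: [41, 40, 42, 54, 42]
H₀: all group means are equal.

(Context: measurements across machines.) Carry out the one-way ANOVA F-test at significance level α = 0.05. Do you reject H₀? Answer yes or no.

Group means [30.43, 49.29, 22.38, 43.80], grand mean 35.407
SSB = Σnᵢ(x̄ᵢ−x̄)² = 3232.701; SSW = ΣΣ(x−x̄ᵢ)² = 601.818
MSB = 3232.701/3 = 1077.5669; MSW = 601.818/23 = 26.1660
F = MSB/MSW = 41.1820
df = (3, 23)
p-value (upper-tail) = 0.00000
At α=0.05: p < α → reject H₀

reject H₀: yes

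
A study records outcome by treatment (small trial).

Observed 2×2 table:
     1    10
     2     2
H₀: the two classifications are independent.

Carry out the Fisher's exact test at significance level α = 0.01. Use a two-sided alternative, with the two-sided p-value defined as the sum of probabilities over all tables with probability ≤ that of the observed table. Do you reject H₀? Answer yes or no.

reject H₀: no

Margins: r₁=11, r₂=4, c₁=3, c₂=12, n=15
p_obs = C(11,1)·C(4,2)/C(15,3); sum pmf over tables with pmf ≤ p_obs
p-value (two-sided) = 0.15385
At α=0.01: p ≥ α → fail to reject H₀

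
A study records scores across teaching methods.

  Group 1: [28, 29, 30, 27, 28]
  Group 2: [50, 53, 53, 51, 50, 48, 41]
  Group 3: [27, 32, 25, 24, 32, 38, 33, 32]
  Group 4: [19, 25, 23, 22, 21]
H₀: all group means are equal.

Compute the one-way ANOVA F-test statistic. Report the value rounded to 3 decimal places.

Group means [28.40, 49.43, 30.38, 22.00], grand mean 33.640
SSB = Σnᵢ(x̄ᵢ−x̄)² = 2644.971; SSW = ΣΣ(x−x̄ᵢ)² = 280.789
MSB = 2644.971/3 = 881.6569; MSW = 280.789/21 = 13.3709
F = MSB/MSW = 65.9384
df = (3, 21)

test statistic = 65.938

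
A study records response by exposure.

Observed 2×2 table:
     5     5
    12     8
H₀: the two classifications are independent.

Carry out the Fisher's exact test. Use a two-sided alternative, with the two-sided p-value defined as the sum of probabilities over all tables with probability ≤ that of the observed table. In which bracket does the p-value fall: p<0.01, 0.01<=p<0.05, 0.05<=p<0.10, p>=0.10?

p-value bracket: p>=0.10

Margins: r₁=10, r₂=20, c₁=17, c₂=13, n=30
p_obs = C(10,5)·C(20,12)/C(30,17); sum pmf over tables with pmf ≤ p_obs
p-value (two-sided) = 0.70548
→ bracket: p>=0.10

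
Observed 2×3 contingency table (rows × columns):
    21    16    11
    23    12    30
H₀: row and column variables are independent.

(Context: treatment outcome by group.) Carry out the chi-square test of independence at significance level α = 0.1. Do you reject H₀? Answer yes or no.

Row totals [48, 65], col totals [44, 28, 41], n=113
χ² = (21−18.69)²/18.69 + (16−11.89)²/11.89 + (11−17.42)²/17.42 + (23−25.31)²/25.31 + (12−16.11)²/16.11 + (30−23.58)²/23.58 = 7.0697
df = 2
p-value (upper-tail) = 0.02916
At α=0.1: p < α → reject H₀

reject H₀: yes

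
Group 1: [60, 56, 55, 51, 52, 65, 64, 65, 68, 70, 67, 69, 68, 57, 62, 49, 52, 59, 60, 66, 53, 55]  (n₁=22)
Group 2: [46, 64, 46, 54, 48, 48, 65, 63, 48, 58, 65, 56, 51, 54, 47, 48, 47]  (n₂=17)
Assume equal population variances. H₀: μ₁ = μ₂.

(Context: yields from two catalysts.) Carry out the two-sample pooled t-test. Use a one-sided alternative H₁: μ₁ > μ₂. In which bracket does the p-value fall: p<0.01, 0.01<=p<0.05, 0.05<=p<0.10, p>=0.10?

x̄₁=60.136, s₁=6.614, n₁=22
x̄₂=53.412, s₂=7.142, n₂=17
s_p² = [21·6.614² + 16·7.142²]/37 = 46.8840
SE = √(s_p²·(1/22+1/17)) = 2.2111
t = (60.136−53.412)/2.2111 = 3.0413
df = 37
p-value (one-sided, H₁ greater) = 0.00216
→ bracket: p<0.01

p-value bracket: p<0.01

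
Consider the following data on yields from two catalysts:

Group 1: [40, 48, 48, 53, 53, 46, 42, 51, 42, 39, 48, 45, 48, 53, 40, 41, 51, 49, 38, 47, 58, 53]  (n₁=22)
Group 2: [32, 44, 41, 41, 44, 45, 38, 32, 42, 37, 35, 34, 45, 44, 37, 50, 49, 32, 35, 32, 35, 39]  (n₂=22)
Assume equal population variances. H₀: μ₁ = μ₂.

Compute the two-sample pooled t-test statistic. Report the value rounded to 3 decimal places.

x̄₁=46.955, s₁=5.516, n₁=22
x̄₂=39.227, s₂=5.614, n₂=22
s_p² = [21·5.516² + 21·5.614²]/42 = 30.9719
SE = √(s_p²·(1/22+1/22)) = 1.6780
t = (46.955−39.227)/1.6780 = 4.6051
df = 42

test statistic = 4.605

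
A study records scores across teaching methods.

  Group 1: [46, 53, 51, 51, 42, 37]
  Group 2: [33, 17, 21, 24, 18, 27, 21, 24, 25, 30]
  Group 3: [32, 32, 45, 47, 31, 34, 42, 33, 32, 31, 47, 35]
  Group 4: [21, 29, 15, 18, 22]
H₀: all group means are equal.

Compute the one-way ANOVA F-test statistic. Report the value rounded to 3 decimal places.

Group means [46.67, 24.00, 36.75, 21.00], grand mean 32.303
SSB = Σnᵢ(x̄ᵢ−x̄)² = 2803.386; SSW = ΣΣ(x−x̄ᵢ)² = 997.583
MSB = 2803.386/3 = 934.4621; MSW = 997.583/29 = 34.3994
F = MSB/MSW = 27.1651
df = (3, 29)

test statistic = 27.165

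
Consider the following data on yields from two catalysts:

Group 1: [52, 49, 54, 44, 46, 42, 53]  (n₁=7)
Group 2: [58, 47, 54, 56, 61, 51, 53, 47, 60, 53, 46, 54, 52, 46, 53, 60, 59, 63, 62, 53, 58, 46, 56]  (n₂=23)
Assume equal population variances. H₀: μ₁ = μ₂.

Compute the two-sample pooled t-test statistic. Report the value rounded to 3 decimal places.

test statistic = -2.516

x̄₁=48.571, s₁=4.685, n₁=7
x̄₂=54.261, s₂=5.379, n₂=23
s_p² = [6·4.685² + 22·5.379²]/28 = 27.4339
SE = √(s_p²·(1/7+1/23)) = 2.2610
t = (48.571−54.261)/2.2610 = -2.5164
df = 28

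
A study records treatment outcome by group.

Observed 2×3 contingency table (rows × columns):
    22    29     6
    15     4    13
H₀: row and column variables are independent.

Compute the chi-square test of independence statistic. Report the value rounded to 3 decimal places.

Row totals [57, 32], col totals [37, 33, 19], n=89
χ² = (22−23.70)²/23.70 + (29−21.13)²/21.13 + (6−12.17)²/12.17 + (15−13.30)²/13.30 + (4−11.87)²/11.87 + (13−6.83)²/6.83 = 17.1754
df = 2

test statistic = 17.175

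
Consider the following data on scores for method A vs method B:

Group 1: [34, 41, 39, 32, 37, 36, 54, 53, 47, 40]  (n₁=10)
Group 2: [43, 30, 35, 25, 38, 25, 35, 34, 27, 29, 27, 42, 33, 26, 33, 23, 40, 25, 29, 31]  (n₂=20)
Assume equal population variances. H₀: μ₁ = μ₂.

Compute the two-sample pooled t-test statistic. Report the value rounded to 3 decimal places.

test statistic = 3.863

x̄₁=41.300, s₁=7.631, n₁=10
x̄₂=31.500, s₂=5.969, n₂=20
s_p² = [9·7.631² + 19·5.969²]/28 = 42.8964
SE = √(s_p²·(1/10+1/20)) = 2.5366
t = (41.300−31.500)/2.5366 = 3.8634
df = 28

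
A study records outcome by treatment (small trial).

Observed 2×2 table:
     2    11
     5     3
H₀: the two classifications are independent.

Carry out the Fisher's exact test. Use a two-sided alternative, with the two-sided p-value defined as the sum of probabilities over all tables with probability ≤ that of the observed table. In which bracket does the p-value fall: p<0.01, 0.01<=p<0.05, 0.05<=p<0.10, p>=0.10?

p-value bracket: 0.05<=p<0.10

Margins: r₁=13, r₂=8, c₁=7, c₂=14, n=21
p_obs = C(13,2)·C(8,5)/C(21,7); sum pmf over tables with pmf ≤ p_obs
p-value (two-sided) = 0.05552
→ bracket: 0.05<=p<0.10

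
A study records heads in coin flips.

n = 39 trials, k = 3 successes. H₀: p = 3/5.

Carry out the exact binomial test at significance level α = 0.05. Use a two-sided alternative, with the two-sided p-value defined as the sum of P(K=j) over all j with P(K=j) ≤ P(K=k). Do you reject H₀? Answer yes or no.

Exact binomial: n=39, k=3, p₀=3/5=0.6000
P(X=j) = C(n,j)·p₀^j·(1−p₀)^(n−j); p = Σ P(X=j) over j with P(X=j) ≤ P(X=3)
p-value (two-sided) = 0.00000
At α=0.05: p < α → reject H₀

reject H₀: yes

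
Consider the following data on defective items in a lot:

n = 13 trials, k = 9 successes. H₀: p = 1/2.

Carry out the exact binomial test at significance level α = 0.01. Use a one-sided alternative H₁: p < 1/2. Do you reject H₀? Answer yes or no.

Exact binomial: n=13, k=9, p₀=1/2=0.5000
P(X≤9) from Σ C(n,i)·p₀^i·(1−p₀)^(n−i)
p-value (one-sided, H₁ less) = 0.95386
At α=0.01: p ≥ α → fail to reject H₀

reject H₀: no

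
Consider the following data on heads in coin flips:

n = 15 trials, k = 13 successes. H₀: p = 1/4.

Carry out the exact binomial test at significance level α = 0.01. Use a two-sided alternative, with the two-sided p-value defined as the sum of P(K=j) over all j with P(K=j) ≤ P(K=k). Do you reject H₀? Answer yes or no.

reject H₀: yes

Exact binomial: n=15, k=13, p₀=1/4=0.2500
P(X=j) = C(n,j)·p₀^j·(1−p₀)^(n−j); p = Σ P(X=j) over j with P(X=j) ≤ P(X=13)
p-value (two-sided) = 0.00000
At α=0.01: p < α → reject H₀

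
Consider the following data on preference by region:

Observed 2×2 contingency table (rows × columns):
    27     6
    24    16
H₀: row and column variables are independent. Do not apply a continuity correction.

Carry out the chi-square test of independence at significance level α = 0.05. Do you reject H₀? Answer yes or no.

reject H₀: yes

Row totals [33, 40], col totals [51, 22], n=73
χ² = (27−23.05)²/23.05 + (6−9.95)²/9.95 + (24−27.95)²/27.95 + (16−12.05)²/12.05 = 4.0883
df = 1
p-value (upper-tail) = 0.04318
At α=0.05: p < α → reject H₀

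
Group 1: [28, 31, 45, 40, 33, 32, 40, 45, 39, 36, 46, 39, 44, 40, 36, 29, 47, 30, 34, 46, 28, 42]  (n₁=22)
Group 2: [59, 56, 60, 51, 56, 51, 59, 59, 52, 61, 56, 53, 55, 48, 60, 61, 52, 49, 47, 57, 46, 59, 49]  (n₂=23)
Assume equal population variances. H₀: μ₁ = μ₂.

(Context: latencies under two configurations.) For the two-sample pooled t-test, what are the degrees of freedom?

degrees of freedom = 43

df = n₁ + n₂ − 2 = 22 + 23 − 2 = 43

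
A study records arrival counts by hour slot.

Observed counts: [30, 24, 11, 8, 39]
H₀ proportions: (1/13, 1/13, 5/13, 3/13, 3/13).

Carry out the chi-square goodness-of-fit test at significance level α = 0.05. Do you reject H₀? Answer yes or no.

n = 112; E_i = n·p_i = [8.62, 8.62, 43.08, 25.85, 25.85]
χ² = (30−8.62)²/8.62 + (24−8.62)²/8.62 + (11−43.08)²/43.08 + (8−25.85)²/25.85 + (39−25.85)²/25.85 = 123.4548
df = 4
p-value (upper-tail) = 0.00000
At α=0.05: p < α → reject H₀

reject H₀: yes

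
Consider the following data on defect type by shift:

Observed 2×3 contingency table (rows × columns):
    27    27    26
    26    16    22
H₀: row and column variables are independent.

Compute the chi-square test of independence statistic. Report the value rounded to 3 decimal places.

Row totals [80, 64], col totals [53, 43, 48], n=144
χ² = (27−29.44)²/29.44 + (27−23.89)²/23.89 + (26−26.67)²/26.67 + (26−23.56)²/23.56 + (16−19.11)²/19.11 + (22−21.33)²/21.33 = 1.4057
df = 2

test statistic = 1.406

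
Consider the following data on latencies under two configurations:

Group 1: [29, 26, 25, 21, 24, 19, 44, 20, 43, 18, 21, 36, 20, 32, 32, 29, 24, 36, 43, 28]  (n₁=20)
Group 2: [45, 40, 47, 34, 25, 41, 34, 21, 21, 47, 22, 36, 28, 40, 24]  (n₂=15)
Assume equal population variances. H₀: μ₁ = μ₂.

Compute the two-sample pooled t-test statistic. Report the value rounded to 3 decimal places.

x̄₁=28.500, s₁=8.319, n₁=20
x̄₂=33.667, s₂=9.567, n₂=15
s_p² = [19·8.319² + 14·9.567²]/33 = 78.6768
SE = √(s_p²·(1/20+1/15)) = 3.0297
t = (28.500−33.667)/3.0297 = -1.7054
df = 33

test statistic = -1.705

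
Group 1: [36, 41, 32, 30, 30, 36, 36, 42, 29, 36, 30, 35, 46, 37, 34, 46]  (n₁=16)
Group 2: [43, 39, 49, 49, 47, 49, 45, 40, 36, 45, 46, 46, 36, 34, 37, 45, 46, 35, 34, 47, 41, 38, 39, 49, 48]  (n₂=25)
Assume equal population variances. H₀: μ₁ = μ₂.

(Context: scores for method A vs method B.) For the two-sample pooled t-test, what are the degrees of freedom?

degrees of freedom = 39

df = n₁ + n₂ − 2 = 16 + 25 − 2 = 39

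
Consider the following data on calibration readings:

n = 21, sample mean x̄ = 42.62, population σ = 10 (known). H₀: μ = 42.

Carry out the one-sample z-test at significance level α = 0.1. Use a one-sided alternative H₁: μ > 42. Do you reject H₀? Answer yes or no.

SE = σ/√n = 10/√21 = 2.1822
z = (x̄−μ₀)/SE = (42.62−42)/2.1822 = 0.2841
p-value (one-sided, H₁ greater) = 0.38816
At α=0.1: p ≥ α → fail to reject H₀

reject H₀: no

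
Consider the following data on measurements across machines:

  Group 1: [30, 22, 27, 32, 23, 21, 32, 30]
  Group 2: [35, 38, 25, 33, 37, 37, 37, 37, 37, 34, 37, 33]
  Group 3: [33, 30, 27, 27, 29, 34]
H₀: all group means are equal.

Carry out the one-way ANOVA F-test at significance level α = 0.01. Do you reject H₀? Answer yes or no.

reject H₀: yes

Group means [27.12, 35.00, 30.00], grand mean 31.423
SSB = Σnᵢ(x̄ᵢ−x̄)² = 313.471; SSW = ΣΣ(x−x̄ᵢ)² = 330.875
MSB = 313.471/2 = 156.7356; MSW = 330.875/23 = 14.3859
F = MSB/MSW = 10.8951
df = (2, 23)
p-value (upper-tail) = 0.00047
At α=0.01: p < α → reject H₀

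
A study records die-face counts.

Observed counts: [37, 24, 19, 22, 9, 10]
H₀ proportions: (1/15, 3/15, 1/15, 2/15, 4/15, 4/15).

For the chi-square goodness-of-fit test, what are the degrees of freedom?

df = k − 1 = 6 − 1 = 5

degrees of freedom = 5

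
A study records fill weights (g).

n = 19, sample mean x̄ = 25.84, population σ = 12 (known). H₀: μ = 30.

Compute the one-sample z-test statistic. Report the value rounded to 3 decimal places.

test statistic = -1.511

SE = σ/√n = 12/√19 = 2.7530
z = (x̄−μ₀)/SE = (25.84−30)/2.7530 = -1.5111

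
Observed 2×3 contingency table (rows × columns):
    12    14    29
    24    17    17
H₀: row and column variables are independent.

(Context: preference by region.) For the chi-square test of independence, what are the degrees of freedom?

df = (r−1)(c−1) = (2−1)·(3−1) = 2

degrees of freedom = 2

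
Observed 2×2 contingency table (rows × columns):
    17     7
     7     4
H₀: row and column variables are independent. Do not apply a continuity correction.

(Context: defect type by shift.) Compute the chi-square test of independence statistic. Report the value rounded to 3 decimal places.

test statistic = 0.181

Row totals [24, 11], col totals [24, 11], n=35
χ² = (17−16.46)²/16.46 + (7−7.54)²/7.54 + (7−7.54)²/7.54 + (4−3.46)²/3.46 = 0.1813
df = 1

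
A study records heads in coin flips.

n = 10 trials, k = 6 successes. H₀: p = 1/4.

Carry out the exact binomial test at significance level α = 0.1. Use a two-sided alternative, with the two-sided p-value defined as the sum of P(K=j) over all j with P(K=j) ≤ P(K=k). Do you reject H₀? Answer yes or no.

Exact binomial: n=10, k=6, p₀=1/4=0.2500
P(X=j) = C(n,j)·p₀^j·(1−p₀)^(n−j); p = Σ P(X=j) over j with P(X=j) ≤ P(X=6)
p-value (two-sided) = 0.01973
At α=0.1: p < α → reject H₀

reject H₀: yes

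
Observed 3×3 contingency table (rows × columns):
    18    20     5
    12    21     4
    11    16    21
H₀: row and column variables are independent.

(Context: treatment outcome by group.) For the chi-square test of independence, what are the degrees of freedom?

df = (r−1)(c−1) = (3−1)·(3−1) = 4

degrees of freedom = 4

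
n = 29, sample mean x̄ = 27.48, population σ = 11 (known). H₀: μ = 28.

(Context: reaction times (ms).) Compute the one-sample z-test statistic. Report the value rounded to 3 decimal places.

SE = σ/√n = 11/√29 = 2.0426
z = (x̄−μ₀)/SE = (27.48−28)/2.0426 = -0.2546

test statistic = -0.255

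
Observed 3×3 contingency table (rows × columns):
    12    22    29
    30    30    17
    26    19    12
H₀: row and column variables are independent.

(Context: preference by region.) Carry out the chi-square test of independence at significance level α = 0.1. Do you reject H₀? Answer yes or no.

reject H₀: yes

Row totals [63, 77, 57], col totals [68, 71, 58], n=197
χ² = (12−21.75)²/21.75 + (22−22.71)²/22.71 + (29−18.55)²/18.55 + (30−26.58)²/26.58 + (30−27.75)²/27.75 + (17−22.67)²/22.67 + (26−19.68)²/19.68 + (19−20.54)²/20.54 + (12−16.78)²/16.78 = 15.8319
df = 4
p-value (upper-tail) = 0.00325
At α=0.1: p < α → reject H₀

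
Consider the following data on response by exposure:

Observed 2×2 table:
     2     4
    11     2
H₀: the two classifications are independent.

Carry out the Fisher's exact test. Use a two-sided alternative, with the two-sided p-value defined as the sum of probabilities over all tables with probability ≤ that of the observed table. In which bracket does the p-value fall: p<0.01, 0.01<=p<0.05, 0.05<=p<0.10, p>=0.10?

p-value bracket: 0.01<=p<0.05

Margins: r₁=6, r₂=13, c₁=13, c₂=6, n=19
p_obs = C(6,2)·C(13,11)/C(19,13); sum pmf over tables with pmf ≤ p_obs
p-value (two-sided) = 0.04603
→ bracket: 0.01<=p<0.05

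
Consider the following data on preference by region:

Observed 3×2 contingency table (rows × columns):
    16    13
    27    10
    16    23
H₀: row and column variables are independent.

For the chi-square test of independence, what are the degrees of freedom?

degrees of freedom = 2

df = (r−1)(c−1) = (3−1)·(2−1) = 2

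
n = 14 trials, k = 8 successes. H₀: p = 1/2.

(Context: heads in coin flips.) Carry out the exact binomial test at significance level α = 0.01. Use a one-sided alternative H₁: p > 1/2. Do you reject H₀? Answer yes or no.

reject H₀: no

Exact binomial: n=14, k=8, p₀=1/2=0.5000
P(X≥8) from Σ C(n,i)·p₀^i·(1−p₀)^(n−i)
p-value (one-sided, H₁ greater) = 0.39526
At α=0.01: p ≥ α → fail to reject H₀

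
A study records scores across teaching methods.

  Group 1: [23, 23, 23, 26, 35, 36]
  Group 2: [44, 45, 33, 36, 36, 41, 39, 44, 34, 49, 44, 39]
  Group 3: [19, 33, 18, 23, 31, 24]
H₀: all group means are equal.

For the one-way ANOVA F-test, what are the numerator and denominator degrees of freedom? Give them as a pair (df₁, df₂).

k = 3 groups, N = 24 total
df = (k−1, N−k) = (3−1, 24−3) = (2, 21)

degrees of freedom = [2, 21]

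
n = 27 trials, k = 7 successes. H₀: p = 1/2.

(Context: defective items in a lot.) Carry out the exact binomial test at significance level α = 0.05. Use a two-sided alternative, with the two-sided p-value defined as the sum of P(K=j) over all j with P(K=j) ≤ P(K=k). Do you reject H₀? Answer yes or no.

Exact binomial: n=27, k=7, p₀=1/2=0.5000
P(X=j) = C(n,j)·p₀^j·(1−p₀)^(n−j); p = Σ P(X=j) over j with P(X=j) ≤ P(X=7)
p-value (two-sided) = 0.01916
At α=0.05: p < α → reject H₀

reject H₀: yes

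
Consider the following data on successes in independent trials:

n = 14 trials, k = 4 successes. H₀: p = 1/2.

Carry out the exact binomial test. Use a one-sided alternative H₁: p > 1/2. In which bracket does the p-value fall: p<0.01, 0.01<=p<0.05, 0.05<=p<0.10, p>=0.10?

p-value bracket: p>=0.10

Exact binomial: n=14, k=4, p₀=1/2=0.5000
P(X≥4) from Σ C(n,i)·p₀^i·(1−p₀)^(n−i)
p-value (one-sided, H₁ greater) = 0.97131
→ bracket: p>=0.10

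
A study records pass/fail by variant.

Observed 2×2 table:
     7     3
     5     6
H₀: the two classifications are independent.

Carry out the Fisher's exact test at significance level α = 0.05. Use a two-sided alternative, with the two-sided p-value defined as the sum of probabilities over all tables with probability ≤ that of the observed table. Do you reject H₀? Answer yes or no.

Margins: r₁=10, r₂=11, c₁=12, c₂=9, n=21
p_obs = C(10,7)·C(11,5)/C(21,12); sum pmf over tables with pmf ≤ p_obs
p-value (two-sided) = 0.38700
At α=0.05: p ≥ α → fail to reject H₀

reject H₀: no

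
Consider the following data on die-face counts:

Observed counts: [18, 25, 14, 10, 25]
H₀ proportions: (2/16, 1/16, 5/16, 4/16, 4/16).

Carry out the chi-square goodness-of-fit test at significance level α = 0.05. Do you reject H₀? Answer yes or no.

n = 92; E_i = n·p_i = [11.50, 5.75, 28.75, 23.00, 23.00]
χ² = (18−11.50)²/11.50 + (25−5.75)²/5.75 + (14−28.75)²/28.75 + (10−23.00)²/23.00 + (25−23.00)²/23.00 = 83.2087
df = 4
p-value (upper-tail) = 0.00000
At α=0.05: p < α → reject H₀

reject H₀: yes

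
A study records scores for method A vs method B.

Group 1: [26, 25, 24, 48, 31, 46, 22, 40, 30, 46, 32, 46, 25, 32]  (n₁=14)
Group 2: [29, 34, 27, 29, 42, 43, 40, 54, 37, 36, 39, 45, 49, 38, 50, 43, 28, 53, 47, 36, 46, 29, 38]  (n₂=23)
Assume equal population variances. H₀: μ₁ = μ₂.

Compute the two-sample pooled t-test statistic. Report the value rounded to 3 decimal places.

x̄₁=33.786, s₁=9.472, n₁=14
x̄₂=39.652, s₂=8.083, n₂=23
s_p² = [13·9.472² + 22·8.083²]/35 = 74.3878
SE = √(s_p²·(1/14+1/23)) = 2.9236
t = (33.786−39.652)/2.9236 = -2.0066
df = 35

test statistic = -2.007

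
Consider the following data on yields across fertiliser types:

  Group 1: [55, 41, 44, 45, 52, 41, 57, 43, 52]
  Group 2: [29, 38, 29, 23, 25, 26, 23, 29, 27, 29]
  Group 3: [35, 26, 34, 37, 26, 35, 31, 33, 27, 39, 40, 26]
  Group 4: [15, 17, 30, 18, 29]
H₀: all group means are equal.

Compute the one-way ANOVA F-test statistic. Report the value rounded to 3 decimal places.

test statistic = 31.337

Group means [47.78, 27.80, 32.42, 21.80], grand mean 33.500
SSB = Σnᵢ(x̄ᵢ−x̄)² = 2858.128; SSW = ΣΣ(x−x̄ᵢ)² = 972.872
MSB = 2858.128/3 = 952.7093; MSW = 972.872/32 = 30.4023
F = MSB/MSW = 31.3368
df = (3, 32)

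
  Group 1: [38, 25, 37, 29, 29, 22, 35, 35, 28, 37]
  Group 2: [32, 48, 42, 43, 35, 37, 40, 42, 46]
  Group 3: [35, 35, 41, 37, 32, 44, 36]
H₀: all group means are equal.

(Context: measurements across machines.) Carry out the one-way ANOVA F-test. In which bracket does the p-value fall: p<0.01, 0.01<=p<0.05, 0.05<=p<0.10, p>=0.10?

Group means [31.50, 40.56, 37.14], grand mean 36.154
SSB = Σnᵢ(x̄ᵢ−x̄)² = 397.805; SSW = ΣΣ(x−x̄ᵢ)² = 595.579
MSB = 397.805/2 = 198.9026; MSW = 595.579/23 = 25.8948
F = MSB/MSW = 7.6812
df = (2, 23)
p-value (upper-tail) = 0.00279
→ bracket: p<0.01

p-value bracket: p<0.01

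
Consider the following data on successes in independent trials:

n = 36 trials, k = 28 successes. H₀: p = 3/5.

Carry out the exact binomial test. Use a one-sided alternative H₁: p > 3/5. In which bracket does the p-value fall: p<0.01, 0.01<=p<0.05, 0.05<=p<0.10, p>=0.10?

Exact binomial: n=36, k=28, p₀=3/5=0.6000
P(X≥28) from Σ C(n,i)·p₀^i·(1−p₀)^(n−i)
p-value (one-sided, H₁ greater) = 0.01964
→ bracket: 0.01<=p<0.05

p-value bracket: 0.01<=p<0.05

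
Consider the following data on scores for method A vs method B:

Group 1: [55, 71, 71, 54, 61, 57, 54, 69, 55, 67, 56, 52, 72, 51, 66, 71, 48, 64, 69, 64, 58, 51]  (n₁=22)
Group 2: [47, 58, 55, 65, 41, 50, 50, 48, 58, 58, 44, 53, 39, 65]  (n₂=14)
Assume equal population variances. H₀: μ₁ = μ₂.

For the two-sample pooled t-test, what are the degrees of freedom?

df = n₁ + n₂ − 2 = 22 + 14 − 2 = 34

degrees of freedom = 34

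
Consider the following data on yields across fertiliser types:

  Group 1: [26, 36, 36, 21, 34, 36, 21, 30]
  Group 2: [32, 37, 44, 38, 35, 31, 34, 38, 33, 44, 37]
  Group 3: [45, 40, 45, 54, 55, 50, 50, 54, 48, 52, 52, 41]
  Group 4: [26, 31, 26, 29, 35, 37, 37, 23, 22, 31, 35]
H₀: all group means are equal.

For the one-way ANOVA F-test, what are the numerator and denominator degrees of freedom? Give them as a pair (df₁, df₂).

k = 4 groups, N = 42 total
df = (k−1, N−k) = (4−1, 42−4) = (3, 38)

degrees of freedom = [3, 38]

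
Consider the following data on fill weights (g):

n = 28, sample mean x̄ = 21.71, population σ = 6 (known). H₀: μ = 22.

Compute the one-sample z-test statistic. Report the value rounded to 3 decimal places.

SE = σ/√n = 6/√28 = 1.1339
z = (x̄−μ₀)/SE = (21.71−22)/1.1339 = -0.2558

test statistic = -0.256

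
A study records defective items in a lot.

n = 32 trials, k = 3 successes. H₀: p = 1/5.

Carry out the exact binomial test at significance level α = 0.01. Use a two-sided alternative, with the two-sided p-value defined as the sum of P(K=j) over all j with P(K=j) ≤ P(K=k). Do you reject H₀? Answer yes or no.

Exact binomial: n=32, k=3, p₀=1/5=0.2000
P(X=j) = C(n,j)·p₀^j·(1−p₀)^(n−j); p = Σ P(X=j) over j with P(X=j) ≤ P(X=3)
p-value (two-sided) = 0.18293
At α=0.01: p ≥ α → fail to reject H₀

reject H₀: no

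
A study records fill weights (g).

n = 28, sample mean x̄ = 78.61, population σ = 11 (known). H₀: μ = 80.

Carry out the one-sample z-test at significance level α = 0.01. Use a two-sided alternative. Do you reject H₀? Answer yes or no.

SE = σ/√n = 11/√28 = 2.0788
z = (x̄−μ₀)/SE = (78.61−80)/2.0788 = -0.6687
p-value (two-sided) = 0.50372
At α=0.01: p ≥ α → fail to reject H₀

reject H₀: no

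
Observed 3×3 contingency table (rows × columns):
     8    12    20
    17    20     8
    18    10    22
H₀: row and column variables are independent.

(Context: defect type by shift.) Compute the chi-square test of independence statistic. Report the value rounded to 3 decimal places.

test statistic = 14.078

Row totals [40, 45, 50], col totals [43, 42, 50], n=135
χ² = (8−12.74)²/12.74 + (12−12.44)²/12.44 + (20−14.81)²/14.81 + (17−14.33)²/14.33 + (20−14.00)²/14.00 + (8−16.67)²/16.67 + (18−15.93)²/15.93 + (10−15.56)²/15.56 + (22−18.52)²/18.52 = 14.0777
df = 4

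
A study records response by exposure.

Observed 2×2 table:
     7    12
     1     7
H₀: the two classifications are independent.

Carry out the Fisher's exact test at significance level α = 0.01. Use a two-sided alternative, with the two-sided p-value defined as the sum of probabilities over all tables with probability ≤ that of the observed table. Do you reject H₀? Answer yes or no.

Margins: r₁=19, r₂=8, c₁=8, c₂=19, n=27
p_obs = C(19,7)·C(8,1)/C(27,8); sum pmf over tables with pmf ≤ p_obs
p-value (two-sided) = 0.36450
At α=0.01: p ≥ α → fail to reject H₀

reject H₀: no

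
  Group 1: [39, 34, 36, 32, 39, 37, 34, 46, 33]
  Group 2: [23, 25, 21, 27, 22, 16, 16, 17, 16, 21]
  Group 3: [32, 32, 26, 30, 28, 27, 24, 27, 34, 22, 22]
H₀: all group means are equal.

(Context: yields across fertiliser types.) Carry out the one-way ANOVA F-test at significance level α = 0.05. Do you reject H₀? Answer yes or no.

reject H₀: yes

Group means [36.67, 20.40, 27.64], grand mean 27.933
SSB = Σnᵢ(x̄ᵢ−x̄)² = 1254.921; SSW = ΣΣ(x−x̄ᵢ)² = 456.945
MSB = 1254.921/2 = 627.4606; MSW = 456.945/27 = 16.9239
F = MSB/MSW = 37.0754
df = (2, 27)
p-value (upper-tail) = 0.00000
At α=0.05: p < α → reject H₀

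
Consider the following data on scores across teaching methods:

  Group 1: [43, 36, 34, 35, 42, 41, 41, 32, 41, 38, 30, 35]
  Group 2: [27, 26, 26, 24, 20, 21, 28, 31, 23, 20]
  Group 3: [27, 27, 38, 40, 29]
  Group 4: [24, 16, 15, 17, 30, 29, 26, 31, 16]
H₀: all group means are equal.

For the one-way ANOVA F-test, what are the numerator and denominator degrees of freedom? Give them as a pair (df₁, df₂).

k = 4 groups, N = 36 total
df = (k−1, N−k) = (4−1, 36−4) = (3, 32)

degrees of freedom = [3, 32]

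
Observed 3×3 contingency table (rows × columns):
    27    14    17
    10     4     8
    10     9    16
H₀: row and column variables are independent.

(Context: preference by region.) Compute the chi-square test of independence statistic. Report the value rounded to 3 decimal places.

test statistic = 3.866

Row totals [58, 22, 35], col totals [47, 27, 41], n=115
χ² = (27−23.70)²/23.70 + (14−13.62)²/13.62 + (17−20.68)²/20.68 + (10−8.99)²/8.99 + (4−5.17)²/5.17 + (8−7.84)²/7.84 + (10−14.30)²/14.30 + (9−8.22)²/8.22 + (16−12.48)²/12.48 = 3.8661
df = 4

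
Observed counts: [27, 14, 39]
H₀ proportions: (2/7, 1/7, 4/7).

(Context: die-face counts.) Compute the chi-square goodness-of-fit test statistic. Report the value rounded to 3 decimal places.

test statistic = 2.316

n = 80; E_i = n·p_i = [22.86, 11.43, 45.71]
χ² = (27−22.86)²/22.86 + (14−11.43)²/11.43 + (39−45.71)²/45.71 = 2.3156
df = 2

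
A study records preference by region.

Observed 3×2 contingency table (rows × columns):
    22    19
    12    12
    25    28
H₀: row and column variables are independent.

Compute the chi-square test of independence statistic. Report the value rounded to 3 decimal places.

test statistic = 0.389

Row totals [41, 24, 53], col totals [59, 59], n=118
χ² = (22−20.50)²/20.50 + (19−20.50)²/20.50 + (12−12.00)²/12.00 + (12−12.00)²/12.00 + (25−26.50)²/26.50 + (28−26.50)²/26.50 = 0.3893
df = 2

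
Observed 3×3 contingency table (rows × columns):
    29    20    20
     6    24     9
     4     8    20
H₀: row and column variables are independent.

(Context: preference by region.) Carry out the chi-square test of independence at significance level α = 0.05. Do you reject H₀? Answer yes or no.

Row totals [69, 39, 32], col totals [39, 52, 49], n=140
χ² = (29−19.22)²/19.22 + (20−25.63)²/25.63 + (20−24.15)²/24.15 + (6−10.86)²/10.86 + (24−14.49)²/14.49 + (9−13.65)²/13.65 + (4−8.91)²/8.91 + (8−11.89)²/11.89 + (20−11.20)²/11.20 = 27.8287
df = 4
p-value (upper-tail) = 0.00001
At α=0.05: p < α → reject H₀

reject H₀: yes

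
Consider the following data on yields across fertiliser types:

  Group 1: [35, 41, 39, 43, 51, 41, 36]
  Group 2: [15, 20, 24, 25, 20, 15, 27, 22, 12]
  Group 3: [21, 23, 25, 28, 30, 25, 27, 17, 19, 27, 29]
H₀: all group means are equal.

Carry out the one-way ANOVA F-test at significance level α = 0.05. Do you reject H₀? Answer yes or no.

Group means [40.86, 20.00, 24.64], grand mean 27.296
SSB = Σnᵢ(x̄ᵢ−x̄)² = 1844.227; SSW = ΣΣ(x−x̄ᵢ)² = 553.403
MSB = 1844.227/2 = 922.1135; MSW = 553.403/24 = 23.0584
F = MSB/MSW = 39.9903
df = (2, 24)
p-value (upper-tail) = 0.00000
At α=0.05: p < α → reject H₀

reject H₀: yes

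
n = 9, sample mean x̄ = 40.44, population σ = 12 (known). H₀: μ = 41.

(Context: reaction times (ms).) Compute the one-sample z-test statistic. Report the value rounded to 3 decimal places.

SE = σ/√n = 12/√9 = 4.0000
z = (x̄−μ₀)/SE = (40.44−41)/4.0000 = -0.1400

test statistic = -0.140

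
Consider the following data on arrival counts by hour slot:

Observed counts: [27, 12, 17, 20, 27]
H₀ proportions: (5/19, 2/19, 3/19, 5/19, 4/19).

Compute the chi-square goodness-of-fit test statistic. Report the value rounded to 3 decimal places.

n = 103; E_i = n·p_i = [27.11, 10.84, 16.26, 27.11, 21.68]
χ² = (27−27.11)²/27.11 + (12−10.84)²/10.84 + (17−16.26)²/16.26 + (20−27.11)²/27.11 + (27−21.68)²/21.68 = 3.3231
df = 4

test statistic = 3.323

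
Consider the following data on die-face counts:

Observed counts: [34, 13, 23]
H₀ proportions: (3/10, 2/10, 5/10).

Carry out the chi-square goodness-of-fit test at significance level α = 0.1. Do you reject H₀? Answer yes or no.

n = 70; E_i = n·p_i = [21.00, 14.00, 35.00]
χ² = (34−21.00)²/21.00 + (13−14.00)²/14.00 + (23−35.00)²/35.00 = 12.2333
df = 2
p-value (upper-tail) = 0.00221
At α=0.1: p < α → reject H₀

reject H₀: yes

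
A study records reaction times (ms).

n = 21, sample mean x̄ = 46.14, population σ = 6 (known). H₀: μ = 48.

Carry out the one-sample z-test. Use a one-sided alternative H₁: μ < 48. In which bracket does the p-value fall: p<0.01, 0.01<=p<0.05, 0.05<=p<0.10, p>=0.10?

p-value bracket: 0.05<=p<0.10

SE = σ/√n = 6/√21 = 1.3093
z = (x̄−μ₀)/SE = (46.14−48)/1.3093 = -1.4206
p-value (one-sided, H₁ less) = 0.07772
→ bracket: 0.05<=p<0.10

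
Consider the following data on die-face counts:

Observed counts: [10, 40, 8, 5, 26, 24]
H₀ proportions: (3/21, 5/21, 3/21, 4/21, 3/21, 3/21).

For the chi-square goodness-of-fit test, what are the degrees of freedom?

degrees of freedom = 5

df = k − 1 = 6 − 1 = 5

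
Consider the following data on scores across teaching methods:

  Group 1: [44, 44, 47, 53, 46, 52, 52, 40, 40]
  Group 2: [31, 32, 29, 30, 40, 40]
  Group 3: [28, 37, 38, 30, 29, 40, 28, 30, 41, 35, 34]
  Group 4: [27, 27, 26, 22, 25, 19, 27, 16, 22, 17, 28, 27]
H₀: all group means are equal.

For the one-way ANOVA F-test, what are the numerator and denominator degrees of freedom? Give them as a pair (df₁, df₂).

degrees of freedom = [3, 34]

k = 4 groups, N = 38 total
df = (k−1, N−k) = (4−1, 38−4) = (3, 34)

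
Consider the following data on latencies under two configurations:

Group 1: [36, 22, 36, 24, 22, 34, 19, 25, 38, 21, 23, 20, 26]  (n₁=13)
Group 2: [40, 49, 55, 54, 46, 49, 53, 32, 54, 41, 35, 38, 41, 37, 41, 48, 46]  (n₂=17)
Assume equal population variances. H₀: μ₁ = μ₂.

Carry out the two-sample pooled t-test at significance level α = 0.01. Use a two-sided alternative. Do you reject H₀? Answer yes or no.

reject H₀: yes

x̄₁=26.615, s₁=6.826, n₁=13
x̄₂=44.647, s₂=7.167, n₂=17
s_p² = [12·6.826² + 16·7.167²]/28 = 49.3200
SE = √(s_p²·(1/13+1/17)) = 2.5875
t = (26.615−44.647)/2.5875 = -6.9688
df = 28
p-value (two-sided) = 0.00000
At α=0.01: p < α → reject H₀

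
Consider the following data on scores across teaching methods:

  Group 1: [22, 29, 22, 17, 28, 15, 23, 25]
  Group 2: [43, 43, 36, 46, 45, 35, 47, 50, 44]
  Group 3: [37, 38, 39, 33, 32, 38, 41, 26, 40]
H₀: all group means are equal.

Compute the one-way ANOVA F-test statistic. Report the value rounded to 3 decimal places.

test statistic = 38.927

Group means [22.62, 43.22, 36.00], grand mean 34.385
SSB = Σnᵢ(x̄ᵢ−x̄)² = 1832.723; SSW = ΣΣ(x−x̄ᵢ)² = 541.431
MSB = 1832.723/2 = 916.3616; MSW = 541.431/23 = 23.5405
F = MSB/MSW = 38.9271
df = (2, 23)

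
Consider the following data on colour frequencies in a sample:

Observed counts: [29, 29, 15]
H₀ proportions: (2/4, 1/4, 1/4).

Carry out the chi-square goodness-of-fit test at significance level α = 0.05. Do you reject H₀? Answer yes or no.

reject H₀: yes

n = 73; E_i = n·p_i = [36.50, 18.25, 18.25]
χ² = (29−36.50)²/36.50 + (29−18.25)²/18.25 + (15−18.25)²/18.25 = 8.4521
df = 2
p-value (upper-tail) = 0.01461
At α=0.05: p < α → reject H₀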